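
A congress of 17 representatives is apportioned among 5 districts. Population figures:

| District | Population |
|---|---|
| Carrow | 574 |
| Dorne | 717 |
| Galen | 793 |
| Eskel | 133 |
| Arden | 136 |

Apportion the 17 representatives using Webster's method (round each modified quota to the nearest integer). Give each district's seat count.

Standard divisor 2353/17 ≈ 138.412; standard quotas: Carrow 4.147, Dorne 5.180, Galen 5.729, Eskel 0.961, Arden 0.983.
Rounding to the nearest integer gives Carrow 4, Dorne 5, Galen 6, Eskel 1, Arden 1 — total 17, matching the house size, so no adjustment is needed.

Carrow: 4; Dorne: 5; Galen: 6; Eskel: 1; Arden: 1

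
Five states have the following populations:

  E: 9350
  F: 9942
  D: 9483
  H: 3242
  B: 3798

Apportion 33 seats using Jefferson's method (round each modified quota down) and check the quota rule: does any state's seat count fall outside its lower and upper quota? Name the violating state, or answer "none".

Standard quotas: E 8.615, F 9.161, D 8.738, H 2.987, B 3.499.
Jefferson allocation: E 9, F 9, D 9, H 3, B 3.
Every allocation lies between the lower and upper quota.

none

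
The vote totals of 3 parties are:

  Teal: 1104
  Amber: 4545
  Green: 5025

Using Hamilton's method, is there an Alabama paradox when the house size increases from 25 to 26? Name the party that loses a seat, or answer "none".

none

At 25 seats: Teal 2, Amber 11, Green 12.
At 26 seats: Teal 3, Amber 11, Green 12.
No party's allocation decreased.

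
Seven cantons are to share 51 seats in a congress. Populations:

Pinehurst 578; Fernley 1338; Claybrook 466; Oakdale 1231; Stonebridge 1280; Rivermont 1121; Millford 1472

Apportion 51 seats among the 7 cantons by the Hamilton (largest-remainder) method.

Pinehurst 4; Fernley 9; Claybrook 3; Oakdale 8; Stonebridge 9; Rivermont 8; Millford 10

Standard divisor: 7486 ÷ 51 ≈ 146.784.
Standard quotas: Pinehurst 3.938, Fernley 9.115, Claybrook 3.175, Oakdale 8.386, Stonebridge 8.720, Rivermont 7.637, Millford 10.028.
Lower quotas: Pinehurst 3, Fernley 9, Claybrook 3, Oakdale 8, Stonebridge 8, Rivermont 7, Millford 10 (sum 48, leaving 3 seats).
Remainders in descending order: Pinehurst 0.938, Stonebridge 0.720, Rivermont 0.637, Oakdale 0.386, Claybrook 0.175, Fernley 0.115, Millford 0.028.
Largest remainders: Pinehurst, Stonebridge, Rivermont receive the extra seats.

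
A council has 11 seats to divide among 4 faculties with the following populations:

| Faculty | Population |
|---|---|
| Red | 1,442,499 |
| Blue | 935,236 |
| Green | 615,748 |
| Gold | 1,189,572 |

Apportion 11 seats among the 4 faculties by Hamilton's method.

Total 4183055; standard divisor 4183055/11 ≈ 380277.727.
Standard quotas: Red 3.7933, Blue 2.4593, Green 1.6192, Gold 3.1282.
Lower quotas: Red 3, Blue 2, Green 1, Gold 3 (sum 9, leaving 2 seats).
Remainders in descending order: Red 0.7933, Green 0.6192, Blue 0.4593, Gold 0.1282.
The surplus seats go to Red, Green.

Red=4, Blue=2, Green=2, Gold=3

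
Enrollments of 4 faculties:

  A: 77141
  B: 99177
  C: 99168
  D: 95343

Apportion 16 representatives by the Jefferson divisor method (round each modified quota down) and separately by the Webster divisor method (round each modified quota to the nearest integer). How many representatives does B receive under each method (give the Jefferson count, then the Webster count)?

Jefferson: A 3, B 5, C 4, D 4.
Webster: A 4, B 4, C 4, D 4.
B gets 5 under Jefferson and 4 under Webster.

5 and 4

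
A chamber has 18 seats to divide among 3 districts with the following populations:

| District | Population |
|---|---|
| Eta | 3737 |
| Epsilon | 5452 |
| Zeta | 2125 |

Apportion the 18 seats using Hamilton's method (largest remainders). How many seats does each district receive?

Eta 6, Epsilon 9, Zeta 3

Standard divisor: 11314 ÷ 18 ≈ 628.556.
Standard quotas: Eta 5.9454, Epsilon 8.6739, Zeta 3.3808.
Lower quotas: Eta 5, Epsilon 8, Zeta 3 (sum 16, leaving 2 seats).
Remainders in descending order: Eta 0.9454, Epsilon 0.6739, Zeta 0.3808.
Largest remainders: Eta, Epsilon receive the extra seats.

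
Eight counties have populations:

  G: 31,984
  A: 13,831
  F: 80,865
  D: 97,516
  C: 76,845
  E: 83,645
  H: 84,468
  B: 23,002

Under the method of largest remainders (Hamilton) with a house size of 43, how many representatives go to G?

Total 492156; standard divisor 492156/43 ≈ 11445.488.
Standard quotas: G 2.7945, A 1.2084, F 7.0652, D 8.5200, C 6.7140, E 7.3081, H 7.3800, B 2.0097.
Lower quotas: G 2, A 1, F 7, D 8, C 6, E 7, H 7, B 2 (sum 40, leaving 3 seats).
Remainders in descending order: G 0.7945, C 0.7140, D 0.5200, H 0.3800, E 0.3081, A 0.2084, F 0.0652, B 0.0097.
The surplus seats go to G, C, D.
G receives 3.

3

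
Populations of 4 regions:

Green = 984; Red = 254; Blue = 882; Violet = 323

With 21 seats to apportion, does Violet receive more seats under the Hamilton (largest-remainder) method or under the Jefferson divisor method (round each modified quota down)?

Hamilton: Green 8, Red 2, Blue 8, Violet 3.
Jefferson: Green 9, Red 2, Blue 8, Violet 2.
Violet gets 3 under Hamilton and 2 under Jefferson.

Hamilton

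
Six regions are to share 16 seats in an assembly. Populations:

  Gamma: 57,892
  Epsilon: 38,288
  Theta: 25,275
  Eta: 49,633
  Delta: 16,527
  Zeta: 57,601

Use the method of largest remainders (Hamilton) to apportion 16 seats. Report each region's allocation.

Standard divisor: 245216 ÷ 16 = 15326.
Standard quotas: Gamma 3.7774, Epsilon 2.4982, Theta 1.6492, Eta 3.2385, Delta 1.0784, Zeta 3.7584.
Lower quotas: Gamma 3, Epsilon 2, Theta 1, Eta 3, Delta 1, Zeta 3 (sum 13, leaving 3 seats).
Remainders in descending order: Gamma 0.7774, Zeta 0.7584, Theta 0.6492, Epsilon 0.4982, Eta 0.2385, Delta 0.0784.
The surplus seats go to Gamma, Zeta, Theta.

Gamma=4, Epsilon=2, Theta=2, Eta=3, Delta=1, Zeta=4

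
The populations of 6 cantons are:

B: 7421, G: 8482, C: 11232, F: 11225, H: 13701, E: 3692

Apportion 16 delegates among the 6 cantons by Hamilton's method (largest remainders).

B 2, G 3, C 3, F 3, H 4, E 1

Standard divisor: 55753 ÷ 16 ≈ 3484.562.
Standard quotas: B 2.1297, G 2.4342, C 3.2234, F 3.2214, H 3.9319, E 1.0595.
Lower quotas: B 2, G 2, C 3, F 3, H 3, E 1 (sum 14, leaving 2 seats).
Remainders in descending order: H 0.9319, G 0.4342, C 0.2234, F 0.2214, B 0.1297, E 0.0595.
The surplus seats go to H, G.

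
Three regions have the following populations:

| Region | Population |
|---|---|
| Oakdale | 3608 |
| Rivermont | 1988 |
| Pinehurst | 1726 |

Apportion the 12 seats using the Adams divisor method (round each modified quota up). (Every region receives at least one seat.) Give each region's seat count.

Oakdale 6, Rivermont 3, Pinehurst 3

Standard divisor 7322/12 ≈ 610.167; standard quotas: Oakdale 5.913, Rivermont 3.258, Pinehurst 2.829.
Rounding up gives 6, 4, 3 = 13 seats, so the divisor must be adjusted.
With modified divisor 700: modified quotas Oakdale 5.154, Rivermont 2.840, Pinehurst 2.466.
Rounding up: Oakdale 6, Rivermont 3, Pinehurst 3 (total 12).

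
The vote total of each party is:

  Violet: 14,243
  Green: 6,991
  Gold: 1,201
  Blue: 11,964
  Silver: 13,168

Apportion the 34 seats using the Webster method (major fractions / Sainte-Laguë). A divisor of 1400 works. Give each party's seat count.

With modified divisor 1400: modified quotas Violet 10.174, Green 4.994, Gold 0.858, Blue 8.546, Silver 9.406.
Rounding to the nearest integer: Violet 10, Green 5, Gold 1, Blue 9, Silver 9 (total 34).

Violet: 10, Green: 5, Gold: 1, Blue: 9, Silver: 9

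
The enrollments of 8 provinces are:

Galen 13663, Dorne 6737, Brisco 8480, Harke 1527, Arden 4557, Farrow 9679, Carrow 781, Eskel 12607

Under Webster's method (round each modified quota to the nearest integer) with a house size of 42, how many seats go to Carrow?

Standard divisor 58031/42 ≈ 1381.69; standard quotas: Galen 9.889, Dorne 4.876, Brisco 6.137, Harke 1.105, Arden 3.298, Farrow 7.005, Carrow 0.565, Eskel 9.124.
Rounding to the nearest integer gives Galen 10, Dorne 5, Brisco 6, Harke 1, Arden 3, Farrow 7, Carrow 1, Eskel 9 — total 42, matching the house size, so no adjustment is needed.
Carrow receives 1.

1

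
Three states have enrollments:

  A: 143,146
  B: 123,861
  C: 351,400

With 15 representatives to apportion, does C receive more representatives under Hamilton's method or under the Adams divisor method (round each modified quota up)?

Hamilton: A 3, B 3, C 9.
Adams: A 4, B 3, C 8.
C gets 9 under Hamilton and 8 under Adams.

Hamilton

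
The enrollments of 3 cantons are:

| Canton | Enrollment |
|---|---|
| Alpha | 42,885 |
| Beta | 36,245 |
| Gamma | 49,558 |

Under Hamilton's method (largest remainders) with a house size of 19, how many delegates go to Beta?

The standard divisor is 128688/19 ≈ 6773.053.
Standard quotas: Alpha 6.3317, Beta 5.3514, Gamma 7.3169.
Lower quotas: Alpha 6, Beta 5, Gamma 7 (sum 18, leaving 1 seat).
Remainders in descending order: Beta 0.3514, Alpha 0.3317, Gamma 0.3169.
Largest remainder: Beta receives the extra seat.
Beta receives 6.

6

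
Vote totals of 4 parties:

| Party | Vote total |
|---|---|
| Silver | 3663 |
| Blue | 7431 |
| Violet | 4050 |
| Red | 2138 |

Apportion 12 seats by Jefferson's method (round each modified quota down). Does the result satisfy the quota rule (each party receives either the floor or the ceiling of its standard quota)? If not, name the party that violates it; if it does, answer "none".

Standard quotas: Silver 2.543, Blue 5.160, Violet 2.812, Red 1.485.
Jefferson allocation: Silver 2, Blue 6, Violet 3, Red 1.
Every allocation lies between the lower and upper quota.

none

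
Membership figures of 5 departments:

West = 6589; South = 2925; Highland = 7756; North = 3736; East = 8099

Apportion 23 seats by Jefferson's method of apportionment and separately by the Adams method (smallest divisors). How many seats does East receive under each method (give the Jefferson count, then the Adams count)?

7 and 6

Jefferson: West 5, South 2, Highland 6, North 3, East 7.
Adams: West 5, South 3, Highland 6, North 3, East 6.
East gets 7 under Jefferson and 6 under Adams.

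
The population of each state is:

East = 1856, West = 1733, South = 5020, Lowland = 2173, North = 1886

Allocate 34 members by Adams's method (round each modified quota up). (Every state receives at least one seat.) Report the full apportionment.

Standard divisor 12668/34 ≈ 372.588; standard quotas: East 4.981, West 4.651, South 13.473, Lowland 5.832, North 5.062.
Rounding up gives 5, 5, 14, 6, 6 = 36 seats, so the divisor must be adjusted.
With modified divisor 400: modified quotas East 4.640, West 4.332, South 12.550, Lowland 5.433, North 4.715.
Rounding up: East 5, West 5, South 13, Lowland 6, North 5 (total 34).

East 5; West 5; South 13; Lowland 6; North 5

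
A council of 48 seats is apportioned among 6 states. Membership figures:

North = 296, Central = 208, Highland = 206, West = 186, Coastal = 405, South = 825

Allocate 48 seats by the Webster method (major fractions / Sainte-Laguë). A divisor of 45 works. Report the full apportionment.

North 7, Central 5, Highland 5, West 4, Coastal 9, South 18

With modified divisor 45: modified quotas North 6.578, Central 4.622, Highland 4.578, West 4.133, Coastal 9.000, South 18.333.
Rounding to the nearest integer: North 7, Central 5, Highland 5, West 4, Coastal 9, South 18 (total 48).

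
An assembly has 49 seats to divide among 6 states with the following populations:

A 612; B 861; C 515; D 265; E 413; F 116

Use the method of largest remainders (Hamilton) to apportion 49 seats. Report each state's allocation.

Standard divisor: 2782 ÷ 49 ≈ 56.776.
Standard quotas: A 10.779, B 15.165, C 9.071, D 4.668, E 7.274, F 2.043.
Lower quotas: A 10, B 15, C 9, D 4, E 7, F 2 (sum 47, leaving 2 seats).
Remainders in descending order: A 0.779, D 0.668, E 0.274, B 0.165, C 0.071, F 0.043.
The surplus seats go to A, D.

A=11, B=15, C=9, D=5, E=7, F=2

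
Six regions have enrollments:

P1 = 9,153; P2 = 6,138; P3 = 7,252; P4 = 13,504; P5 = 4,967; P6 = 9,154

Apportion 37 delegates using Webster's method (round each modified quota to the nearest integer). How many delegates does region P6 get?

Standard divisor 50168/37 ≈ 1355.892; standard quotas: P1 6.751, P2 4.527, P3 5.349, P4 9.959, P5 3.663, P6 6.751.
Rounding to the nearest integer gives 7, 5, 5, 10, 4, 7 = 38 seats, so the divisor must be adjusted.
With modified divisor 1400: modified quotas P1 6.538, P2 4.384, P3 5.180, P4 9.646, P5 3.548, P6 6.539.
Rounding to the nearest integer: P1 7, P2 4, P3 5, P4 10, P5 4, P6 7 (total 37).
P6 receives 7.

7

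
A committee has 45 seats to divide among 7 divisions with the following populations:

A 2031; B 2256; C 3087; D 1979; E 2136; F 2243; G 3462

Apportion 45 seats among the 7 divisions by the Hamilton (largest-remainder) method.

A=5; B=6; C=8; D=5; E=6; F=6; G=9

Standard divisor: 17194 ÷ 45 ≈ 382.089.
Standard quotas: A 5.316, B 5.904, C 8.079, D 5.179, E 5.590, F 5.870, G 9.061.
Lower quotas: A 5, B 5, C 8, D 5, E 5, F 5, G 9 (sum 42, leaving 3 seats).
Remainders in descending order: B 0.904, F 0.870, E 0.590, A 0.316, D 0.179, C 0.079, G 0.061.
The surplus seats go to B, F, E.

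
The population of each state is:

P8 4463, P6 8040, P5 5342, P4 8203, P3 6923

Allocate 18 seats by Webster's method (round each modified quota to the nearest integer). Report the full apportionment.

Standard divisor 32971/18 ≈ 1831.722; standard quotas: P8 2.437, P6 4.389, P5 2.916, P4 4.478, P3 3.780.
Rounding to the nearest integer gives 2, 4, 3, 4, 4 = 17 seats, so the divisor must be adjusted.
With modified divisor 1800: modified quotas P8 2.479, P6 4.467, P5 2.968, P4 4.557, P3 3.846.
Rounding to the nearest integer: P8 2, P6 4, P5 3, P4 5, P3 4 (total 18).

P8=2, P6=4, P5=3, P4=5, P3=4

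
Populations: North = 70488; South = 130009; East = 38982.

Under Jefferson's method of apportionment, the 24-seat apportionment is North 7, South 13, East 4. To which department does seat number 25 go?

Priority for the next seat is population ÷ (current seats + 1).
Priorities: North 8811.000, South 9286.357, East 7796.400.
Highest priority: South.

South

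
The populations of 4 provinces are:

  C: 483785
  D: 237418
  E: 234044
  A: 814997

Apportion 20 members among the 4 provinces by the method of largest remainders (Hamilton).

C 5, D 3, E 3, A 9

Total 1770244; standard divisor 1770244/20 ≈ 88512.2.
Standard quotas: C 5.4657, D 2.6823, E 2.6442, A 9.2077.
Lower quotas: C 5, D 2, E 2, A 9 (sum 18, leaving 2 seats).
Remainders in descending order: D 0.6823, E 0.6442, C 0.4657, A 0.2077.
Largest remainders: D, E receive the extra seats.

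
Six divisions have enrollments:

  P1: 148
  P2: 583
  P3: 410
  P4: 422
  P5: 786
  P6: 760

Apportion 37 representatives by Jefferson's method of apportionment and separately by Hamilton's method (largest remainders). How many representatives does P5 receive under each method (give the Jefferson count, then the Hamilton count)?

10 and 9

Jefferson: P1 1, P2 7, P3 5, P4 5, P5 10, P6 9.
Hamilton: P1 2, P2 7, P3 5, P4 5, P5 9, P6 9.
P5 gets 10 under Jefferson and 9 under Hamilton.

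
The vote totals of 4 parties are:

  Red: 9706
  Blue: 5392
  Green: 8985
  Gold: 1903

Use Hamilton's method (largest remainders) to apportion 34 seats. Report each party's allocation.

Red=13, Blue=7, Green=12, Gold=2

Standard divisor: 25986 ÷ 34 ≈ 764.294.
Standard quotas: Red 12.6993, Blue 7.0549, Green 11.7559, Gold 2.4899.
Lower quotas: Red 12, Blue 7, Green 11, Gold 2 (sum 32, leaving 2 seats).
Remainders in descending order: Green 0.7559, Red 0.6993, Gold 0.4899, Blue 0.0549.
Largest remainders: Green, Red receive the extra seats.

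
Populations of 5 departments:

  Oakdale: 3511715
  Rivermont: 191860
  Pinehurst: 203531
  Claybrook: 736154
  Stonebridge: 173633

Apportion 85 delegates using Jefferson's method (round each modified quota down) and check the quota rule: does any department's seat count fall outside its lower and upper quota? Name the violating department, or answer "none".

Oakdale

Standard quotas: Oakdale 61.969, Rivermont 3.386, Pinehurst 3.592, Claybrook 12.990, Stonebridge 3.064.
Jefferson allocation: Oakdale 63, Rivermont 3, Pinehurst 3, Claybrook 13, Stonebridge 3.
Oakdale has quota 61.969 (lower 61, upper 62) but receives 63 — outside the quota interval.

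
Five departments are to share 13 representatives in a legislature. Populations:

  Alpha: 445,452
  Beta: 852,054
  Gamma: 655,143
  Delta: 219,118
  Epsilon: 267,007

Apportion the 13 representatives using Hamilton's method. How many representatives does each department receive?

Standard divisor: 2438774 ÷ 13 = 187598.
Standard quotas: Alpha 2.3745, Beta 4.5419, Gamma 3.4923, Delta 1.1680, Epsilon 1.4233.
Lower quotas: Alpha 2, Beta 4, Gamma 3, Delta 1, Epsilon 1 (sum 11, leaving 2 seats).
Remainders in descending order: Beta 0.5419, Gamma 0.4923, Epsilon 0.4233, Alpha 0.3745, Delta 0.1680.
Largest remainders: Beta, Gamma receive the extra seats.

Alpha: 2, Beta: 5, Gamma: 4, Delta: 1, Epsilon: 1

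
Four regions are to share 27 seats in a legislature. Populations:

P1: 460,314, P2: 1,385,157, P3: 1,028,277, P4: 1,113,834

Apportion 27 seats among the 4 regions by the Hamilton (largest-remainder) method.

P1: 3; P2: 9; P3: 7; P4: 8

Standard divisor: 3987582 ÷ 27 ≈ 147688.222.
Standard quotas: P1 3.1168, P2 9.3789, P3 6.9625, P4 7.5418.
Lower quotas: P1 3, P2 9, P3 6, P4 7 (sum 25, leaving 2 seats).
Remainders in descending order: P3 0.9625, P4 0.5418, P2 0.3789, P1 0.1168.
The surplus seats go to P3, P4.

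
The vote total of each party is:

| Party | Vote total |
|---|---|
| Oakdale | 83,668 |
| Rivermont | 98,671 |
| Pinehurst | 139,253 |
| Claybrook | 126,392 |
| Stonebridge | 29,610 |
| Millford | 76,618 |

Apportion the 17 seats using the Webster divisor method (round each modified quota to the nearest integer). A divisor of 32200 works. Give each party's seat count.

With modified divisor 32200: modified quotas Oakdale 2.598, Rivermont 3.064, Pinehurst 4.325, Claybrook 3.925, Stonebridge 0.920, Millford 2.379.
Rounding to the nearest integer: Oakdale 3, Rivermont 3, Pinehurst 4, Claybrook 4, Stonebridge 1, Millford 2 (total 17).

Oakdale=3, Rivermont=3, Pinehurst=4, Claybrook=4, Stonebridge=1, Millford=2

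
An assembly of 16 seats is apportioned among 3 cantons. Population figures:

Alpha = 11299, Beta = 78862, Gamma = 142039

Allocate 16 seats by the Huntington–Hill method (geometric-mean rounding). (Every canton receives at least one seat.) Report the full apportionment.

With divisor 14685: modified quotas Alpha 0.769, Beta 5.370, Gamma 9.672.
Geometric-mean thresholds: Alpha (min 1), Beta √(5·6)=5.477, Gamma √(9·10)=9.487.
Each quota rounded against its threshold gives Alpha 1, Beta 5, Gamma 10 (total 16).

Alpha 1, Beta 5, Gamma 10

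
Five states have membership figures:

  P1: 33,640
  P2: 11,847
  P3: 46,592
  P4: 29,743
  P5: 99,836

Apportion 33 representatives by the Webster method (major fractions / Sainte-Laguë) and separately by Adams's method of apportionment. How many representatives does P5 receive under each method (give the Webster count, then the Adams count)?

15 and 14

Webster: P1 5, P2 2, P3 7, P4 4, P5 15.
Adams: P1 5, P2 2, P3 7, P4 5, P5 14.
P5 gets 15 under Webster and 14 under Adams.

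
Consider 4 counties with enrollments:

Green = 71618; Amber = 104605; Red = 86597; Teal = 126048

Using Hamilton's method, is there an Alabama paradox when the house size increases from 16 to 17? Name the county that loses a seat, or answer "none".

At 16 seats: Green 3, Amber 4, Red 4, Teal 5.
At 17 seats: Green 3, Amber 5, Red 4, Teal 5.
No county's allocation decreased.

none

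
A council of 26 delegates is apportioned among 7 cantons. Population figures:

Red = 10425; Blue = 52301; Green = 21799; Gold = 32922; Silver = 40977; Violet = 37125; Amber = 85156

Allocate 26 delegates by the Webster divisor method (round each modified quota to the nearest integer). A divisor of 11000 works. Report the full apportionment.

Red=1, Blue=5, Green=2, Gold=3, Silver=4, Violet=3, Amber=8

With modified divisor 11000: modified quotas Red 0.948, Blue 4.755, Green 1.982, Gold 2.993, Silver 3.725, Violet 3.375, Amber 7.741.
Rounding to the nearest integer: Red 1, Blue 5, Green 2, Gold 3, Silver 4, Violet 3, Amber 8 (total 26).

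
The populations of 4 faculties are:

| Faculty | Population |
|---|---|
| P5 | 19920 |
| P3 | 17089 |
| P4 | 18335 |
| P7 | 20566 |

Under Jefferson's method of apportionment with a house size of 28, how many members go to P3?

Standard divisor 75910/28 ≈ 2711.071; standard quotas: P5 7.348, P3 6.303, P4 6.763, P7 7.586.
Rounding down gives 7, 6, 6, 7 = 26 seats, so the divisor must be adjusted.
With modified divisor 2500: modified quotas P5 7.968, P3 6.836, P4 7.334, P7 8.226.
Rounding down: P5 7, P3 6, P4 7, P7 8 (total 28).
P3 receives 6.

6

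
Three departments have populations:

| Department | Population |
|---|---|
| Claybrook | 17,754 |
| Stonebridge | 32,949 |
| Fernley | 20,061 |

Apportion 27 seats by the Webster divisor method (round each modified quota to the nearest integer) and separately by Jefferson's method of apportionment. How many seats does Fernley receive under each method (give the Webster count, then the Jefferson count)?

Webster: Claybrook 7, Stonebridge 12, Fernley 8.
Jefferson: Claybrook 7, Stonebridge 13, Fernley 7.
Fernley gets 8 under Webster and 7 under Jefferson.

8 and 7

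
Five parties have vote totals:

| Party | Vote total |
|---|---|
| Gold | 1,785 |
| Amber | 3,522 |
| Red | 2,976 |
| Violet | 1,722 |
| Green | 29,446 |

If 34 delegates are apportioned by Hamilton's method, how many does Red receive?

3

Total 39451; standard divisor 39451/34 ≈ 1160.324.
Standard quotas: Gold 1.5384, Amber 3.0354, Red 2.5648, Violet 1.4841, Green 25.3774.
Lower quotas: Gold 1, Amber 3, Red 2, Violet 1, Green 25 (sum 32, leaving 2 seats).
Remainders in descending order: Red 0.5648, Gold 0.5384, Violet 0.4841, Green 0.3774, Amber 0.0354.
The surplus seats go to Red, Gold.
Red receives 3.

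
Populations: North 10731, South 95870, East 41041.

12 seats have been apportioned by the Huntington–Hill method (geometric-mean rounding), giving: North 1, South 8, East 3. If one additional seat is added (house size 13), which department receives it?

Priority for the next seat is population ÷ (√(s·(s+1))).
Priorities: North 7587.963, South 11298.388, East 11847.516.
Highest priority: East.

East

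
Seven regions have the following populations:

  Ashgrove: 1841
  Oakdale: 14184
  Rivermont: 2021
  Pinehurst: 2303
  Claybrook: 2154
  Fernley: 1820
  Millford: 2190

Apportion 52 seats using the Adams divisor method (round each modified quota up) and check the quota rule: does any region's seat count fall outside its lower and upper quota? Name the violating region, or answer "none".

Standard quotas: Ashgrove 3.611, Oakdale 27.819, Rivermont 3.964, Pinehurst 4.517, Claybrook 4.225, Fernley 3.570, Millford 4.295.
Adams allocation: Ashgrove 4, Oakdale 26, Rivermont 4, Pinehurst 5, Claybrook 4, Fernley 4, Millford 5.
Oakdale has quota 27.819 (lower 27, upper 28) but receives 26 — outside the quota interval.

Oakdale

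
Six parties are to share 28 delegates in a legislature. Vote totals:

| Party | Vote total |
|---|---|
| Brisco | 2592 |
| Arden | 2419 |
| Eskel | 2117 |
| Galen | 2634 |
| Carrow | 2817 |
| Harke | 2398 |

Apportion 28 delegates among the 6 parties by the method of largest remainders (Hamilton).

Brisco: 5, Arden: 5, Eskel: 4, Galen: 5, Carrow: 5, Harke: 4

Total 14977; standard divisor 14977/28 ≈ 534.893.
Standard quotas: Brisco 4.846, Arden 4.522, Eskel 3.958, Galen 4.924, Carrow 5.266, Harke 4.483.
Lower quotas: Brisco 4, Arden 4, Eskel 3, Galen 4, Carrow 5, Harke 4 (sum 24, leaving 4 seats).
Remainders in descending order: Eskel 0.958, Galen 0.924, Brisco 0.846, Arden 0.522, Harke 0.483, Carrow 0.266.
Largest remainders: Eskel, Galen, Brisco, Arden receive the extra seats.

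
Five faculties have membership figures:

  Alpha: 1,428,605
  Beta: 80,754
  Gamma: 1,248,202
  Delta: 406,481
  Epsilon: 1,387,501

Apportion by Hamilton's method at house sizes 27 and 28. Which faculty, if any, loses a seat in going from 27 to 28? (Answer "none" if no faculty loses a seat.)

Beta

At 27 seats: Alpha 9, Beta 1, Gamma 7, Delta 2, Epsilon 8.
At 28 seats: Alpha 9, Beta 0, Gamma 8, Delta 2, Epsilon 9.
Beta drops from 1 to 0.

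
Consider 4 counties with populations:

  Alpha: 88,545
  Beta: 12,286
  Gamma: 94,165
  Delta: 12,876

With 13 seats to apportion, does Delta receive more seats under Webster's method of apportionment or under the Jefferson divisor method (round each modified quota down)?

Webster

Webster: Alpha 5, Beta 1, Gamma 6, Delta 1.
Jefferson: Alpha 6, Beta 0, Gamma 7, Delta 0.
Delta gets 1 under Webster and 0 under Jefferson.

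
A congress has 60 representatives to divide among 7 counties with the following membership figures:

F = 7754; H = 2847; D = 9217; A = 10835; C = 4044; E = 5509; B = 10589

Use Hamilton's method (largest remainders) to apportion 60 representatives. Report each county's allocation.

F=9; H=3; D=11; A=13; C=5; E=6; B=13

Total 50795; standard divisor 50795/60 ≈ 846.583.
Standard quotas: F 9.1592, H 3.3629, D 10.8873, A 12.7985, C 4.7768, E 6.5073, B 12.5079.
Lower quotas: F 9, H 3, D 10, A 12, C 4, E 6, B 12 (sum 56, leaving 4 seats).
Remainders in descending order: D 0.8873, A 0.7985, C 0.7768, B 0.5079, E 0.5073, H 0.3629, F 0.1592.
The surplus seats go to D, A, C, B.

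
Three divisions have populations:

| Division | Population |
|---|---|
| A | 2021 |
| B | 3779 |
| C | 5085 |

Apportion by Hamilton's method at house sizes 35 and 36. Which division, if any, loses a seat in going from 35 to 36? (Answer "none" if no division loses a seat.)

At 35 seats: A 7, B 12, C 16.
At 36 seats: A 7, B 12, C 17.
No division's allocation decreased.

none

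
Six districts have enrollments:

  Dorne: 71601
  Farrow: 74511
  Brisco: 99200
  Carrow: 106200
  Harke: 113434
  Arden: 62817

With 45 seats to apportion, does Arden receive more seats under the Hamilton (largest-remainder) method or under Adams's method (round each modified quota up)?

Adams

Hamilton: Dorne 6, Farrow 6, Brisco 9, Carrow 9, Harke 10, Arden 5.
Adams: Dorne 6, Farrow 6, Brisco 8, Carrow 9, Harke 10, Arden 6.
Arden gets 5 under Hamilton and 6 under Adams.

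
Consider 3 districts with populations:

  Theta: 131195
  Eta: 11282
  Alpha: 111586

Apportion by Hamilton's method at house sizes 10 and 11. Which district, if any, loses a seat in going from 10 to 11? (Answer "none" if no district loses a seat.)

Eta

At 10 seats: Theta 5, Eta 1, Alpha 4.
At 11 seats: Theta 6, Eta 0, Alpha 5.
Eta drops from 1 to 0.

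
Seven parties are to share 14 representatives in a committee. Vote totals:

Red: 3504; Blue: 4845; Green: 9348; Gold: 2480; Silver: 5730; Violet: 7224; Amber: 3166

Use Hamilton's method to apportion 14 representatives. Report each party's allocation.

Red=1, Blue=2, Green=4, Gold=1, Silver=2, Violet=3, Amber=1

Total 36297; standard divisor 36297/14 ≈ 2592.643.
Standard quotas: Red 1.3515, Blue 1.8687, Green 3.6056, Gold 0.9566, Silver 2.2101, Violet 2.7863, Amber 1.2211.
Lower quotas: Red 1, Blue 1, Green 3, Gold 0, Silver 2, Violet 2, Amber 1 (sum 10, leaving 4 seats).
Remainders in descending order: Gold 0.9566, Blue 0.8687, Violet 0.7863, Green 0.6056, Red 0.3515, Amber 0.2211, Silver 0.2101.
Largest remainders: Gold, Blue, Violet, Green receive the extra seats.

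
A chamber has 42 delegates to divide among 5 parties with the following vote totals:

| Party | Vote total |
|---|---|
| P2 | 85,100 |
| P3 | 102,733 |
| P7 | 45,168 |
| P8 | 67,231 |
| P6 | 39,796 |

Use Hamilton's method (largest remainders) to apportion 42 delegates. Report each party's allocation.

The standard divisor is 340028/42 ≈ 8095.905.
Standard quotas: P2 10.5115, P3 12.6895, P7 5.5791, P8 8.3043, P6 4.9156.
Lower quotas: P2 10, P3 12, P7 5, P8 8, P6 4 (sum 39, leaving 3 seats).
Remainders in descending order: P6 0.9156, P3 0.6895, P7 0.5791, P2 0.5115, P8 0.3043.
Largest remainders: P6, P3, P7 receive the extra seats.

P2=10; P3=13; P7=6; P8=8; P6=5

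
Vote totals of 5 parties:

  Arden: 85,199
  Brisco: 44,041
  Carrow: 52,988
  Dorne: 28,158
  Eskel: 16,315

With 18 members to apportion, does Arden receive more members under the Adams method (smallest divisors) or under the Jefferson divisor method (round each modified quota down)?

Adams: Arden 6, Brisco 4, Carrow 4, Dorne 2, Eskel 2.
Jefferson: Arden 7, Brisco 4, Carrow 4, Dorne 2, Eskel 1.
Arden gets 6 under Adams and 7 under Jefferson.

Jefferson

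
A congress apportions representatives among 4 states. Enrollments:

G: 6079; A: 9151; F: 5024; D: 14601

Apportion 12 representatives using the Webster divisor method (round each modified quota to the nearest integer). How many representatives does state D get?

Standard divisor 34855/12 ≈ 2904.583; standard quotas: G 2.093, A 3.151, F 1.730, D 5.027.
Rounding to the nearest integer gives G 2, A 3, F 2, D 5 — total 12, matching the house size, so no adjustment is needed.
D receives 5.

5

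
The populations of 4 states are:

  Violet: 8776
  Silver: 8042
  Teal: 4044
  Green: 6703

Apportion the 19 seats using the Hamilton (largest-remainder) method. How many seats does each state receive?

Violet 6; Silver 5; Teal 3; Green 5

Standard divisor: 27565 ÷ 19 ≈ 1450.789.
Standard quotas: Violet 6.0491, Silver 5.5432, Teal 2.7874, Green 4.6202.
Lower quotas: Violet 6, Silver 5, Teal 2, Green 4 (sum 17, leaving 2 seats).
Remainders in descending order: Teal 0.7874, Green 0.6202, Silver 0.5432, Violet 0.0491.
Largest remainders: Teal, Green receive the extra seats.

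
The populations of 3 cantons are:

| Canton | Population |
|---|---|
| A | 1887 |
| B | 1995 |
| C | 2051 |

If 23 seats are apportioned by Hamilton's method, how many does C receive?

8

Total 5933; standard divisor 5933/23 ≈ 257.957.
Standard quotas: A 7.315, B 7.734, C 7.951.
Lower quotas: A 7, B 7, C 7 (sum 21, leaving 2 seats).
Remainders in descending order: C 0.951, B 0.734, A 0.315.
The surplus seats go to C, B.
C receives 8.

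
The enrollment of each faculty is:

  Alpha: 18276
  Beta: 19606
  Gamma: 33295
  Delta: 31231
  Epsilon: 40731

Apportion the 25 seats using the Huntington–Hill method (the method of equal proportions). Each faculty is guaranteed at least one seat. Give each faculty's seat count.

With divisor 5681: modified quotas Alpha 3.217, Beta 3.451, Gamma 5.861, Delta 5.497, Epsilon 7.170.
Geometric-mean thresholds: Alpha √(3·4)=3.464, Beta √(3·4)=3.464, Gamma √(5·6)=5.477, Delta √(5·6)=5.477, Epsilon √(7·8)=7.483.
Each quota rounded against its threshold gives Alpha 3, Beta 3, Gamma 6, Delta 6, Epsilon 7 (total 25).

Alpha=3; Beta=3; Gamma=6; Delta=6; Epsilon=7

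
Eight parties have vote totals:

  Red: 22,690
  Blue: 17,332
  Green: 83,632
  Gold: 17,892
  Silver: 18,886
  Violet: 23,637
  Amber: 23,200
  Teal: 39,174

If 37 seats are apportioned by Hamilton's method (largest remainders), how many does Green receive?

13

Standard divisor: 246443 ÷ 37 ≈ 6660.622.
Standard quotas: Red 3.4066, Blue 2.6022, Green 12.5562, Gold 2.6862, Silver 2.8355, Violet 3.5488, Amber 3.4832, Teal 5.8814.
Lower quotas: Red 3, Blue 2, Green 12, Gold 2, Silver 2, Violet 3, Amber 3, Teal 5 (sum 32, leaving 5 seats).
Remainders in descending order: Teal 0.8814, Silver 0.8355, Gold 0.6862, Blue 0.6022, Green 0.5562, Violet 0.5488, Amber 0.4832, Red 0.4066.
The surplus seats go to Teal, Silver, Gold, Blue, Green.
Green receives 13.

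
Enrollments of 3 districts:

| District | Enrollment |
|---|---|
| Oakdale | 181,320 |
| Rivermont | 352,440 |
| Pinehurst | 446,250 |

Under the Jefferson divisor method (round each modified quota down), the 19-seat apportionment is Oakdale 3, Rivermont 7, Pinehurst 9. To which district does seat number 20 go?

Oakdale

Priority for the next seat is population ÷ (current seats + 1).
Priorities: Oakdale 45330.000, Rivermont 44055.000, Pinehurst 44625.000.
Highest priority: Oakdale.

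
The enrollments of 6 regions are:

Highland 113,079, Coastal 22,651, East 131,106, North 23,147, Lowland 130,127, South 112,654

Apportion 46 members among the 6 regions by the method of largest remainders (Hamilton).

Highland 10; Coastal 2; East 11; North 2; Lowland 11; South 10

Total 532764; standard divisor 532764/46 ≈ 11581.826.
Standard quotas: Highland 9.7635, Coastal 1.9557, East 11.3200, North 1.9986, Lowland 11.2354, South 9.7268.
Lower quotas: Highland 9, Coastal 1, East 11, North 1, Lowland 11, South 9 (sum 42, leaving 4 seats).
Remainders in descending order: North 0.9986, Coastal 0.9557, Highland 0.7635, South 0.7268, East 0.3200, Lowland 0.2354.
Largest remainders: North, Coastal, Highland, South receive the extra seats.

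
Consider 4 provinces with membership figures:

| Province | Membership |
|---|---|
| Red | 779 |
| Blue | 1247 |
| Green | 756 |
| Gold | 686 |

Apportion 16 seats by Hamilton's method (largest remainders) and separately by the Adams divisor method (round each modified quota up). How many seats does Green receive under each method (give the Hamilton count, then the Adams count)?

3 and 4

Hamilton: Red 4, Blue 6, Green 3, Gold 3.
Adams: Red 4, Blue 5, Green 4, Gold 3.
Green gets 3 under Hamilton and 4 under Adams.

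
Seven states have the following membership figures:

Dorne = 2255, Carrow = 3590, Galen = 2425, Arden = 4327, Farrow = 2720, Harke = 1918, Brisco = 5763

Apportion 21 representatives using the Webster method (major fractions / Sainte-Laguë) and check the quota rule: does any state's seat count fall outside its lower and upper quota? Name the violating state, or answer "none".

Standard quotas: Dorne 2.059, Carrow 3.278, Galen 2.214, Arden 3.951, Farrow 2.484, Harke 1.751, Brisco 5.262.
Webster allocation: Dorne 2, Carrow 3, Galen 2, Arden 4, Farrow 3, Harke 2, Brisco 5.
Every allocation lies between the lower and upper quota.

none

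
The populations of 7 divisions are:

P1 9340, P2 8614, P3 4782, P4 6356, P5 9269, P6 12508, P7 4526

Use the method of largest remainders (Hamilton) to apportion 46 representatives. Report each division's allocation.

P1: 8; P2: 7; P3: 4; P4: 5; P5: 8; P6: 10; P7: 4

The standard divisor is 55395/46 ≈ 1204.239.
Standard quotas: P1 7.7559, P2 7.1531, P3 3.9710, P4 5.2780, P5 7.6970, P6 10.3866, P7 3.7584.
Lower quotas: P1 7, P2 7, P3 3, P4 5, P5 7, P6 10, P7 3 (sum 42, leaving 4 seats).
Remainders in descending order: P3 0.9710, P7 0.7584, P1 0.7559, P5 0.6970, P6 0.3866, P4 0.2780, P2 0.1531.
Largest remainders: P3, P7, P1, P5 receive the extra seats.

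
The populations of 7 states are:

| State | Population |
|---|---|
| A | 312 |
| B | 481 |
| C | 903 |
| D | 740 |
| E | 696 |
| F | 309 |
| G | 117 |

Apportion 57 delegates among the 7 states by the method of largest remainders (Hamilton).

A: 5, B: 8, C: 14, D: 12, E: 11, F: 5, G: 2

The standard divisor is 3558/57 ≈ 62.421.
Standard quotas: A 4.998, B 7.706, C 14.466, D 11.855, E 11.150, F 4.950, G 1.874.
Lower quotas: A 4, B 7, C 14, D 11, E 11, F 4, G 1 (sum 52, leaving 5 seats).
Remainders in descending order: A 0.998, F 0.950, G 0.874, D 0.855, B 0.706, C 0.466, E 0.150.
The surplus seats go to A, F, G, D, B.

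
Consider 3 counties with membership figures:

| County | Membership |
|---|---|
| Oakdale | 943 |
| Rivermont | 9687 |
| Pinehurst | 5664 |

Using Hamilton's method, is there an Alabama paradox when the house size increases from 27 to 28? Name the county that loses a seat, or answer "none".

At 27 seats: Oakdale 2, Rivermont 16, Pinehurst 9.
At 28 seats: Oakdale 1, Rivermont 17, Pinehurst 10.
Oakdale drops from 2 to 1.

Oakdale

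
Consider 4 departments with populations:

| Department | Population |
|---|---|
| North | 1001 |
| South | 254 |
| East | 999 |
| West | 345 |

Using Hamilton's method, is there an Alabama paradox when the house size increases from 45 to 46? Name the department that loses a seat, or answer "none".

At 45 seats: North 17, South 5, East 17, West 6.
At 46 seats: North 18, South 4, East 18, West 6.
South drops from 5 to 4.

South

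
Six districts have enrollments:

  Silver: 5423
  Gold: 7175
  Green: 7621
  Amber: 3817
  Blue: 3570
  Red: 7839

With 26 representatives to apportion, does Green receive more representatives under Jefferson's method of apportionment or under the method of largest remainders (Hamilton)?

Jefferson

Jefferson: Silver 4, Gold 5, Green 6, Amber 3, Blue 2, Red 6.
Hamilton: Silver 4, Gold 5, Green 5, Amber 3, Blue 3, Red 6.
Green gets 6 under Jefferson and 5 under Hamilton.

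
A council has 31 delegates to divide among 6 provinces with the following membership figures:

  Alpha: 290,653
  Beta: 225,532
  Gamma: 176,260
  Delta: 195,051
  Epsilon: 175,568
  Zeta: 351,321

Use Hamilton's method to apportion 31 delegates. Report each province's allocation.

Alpha=6, Beta=5, Gamma=4, Delta=4, Epsilon=4, Zeta=8

Standard divisor: 1414385 ÷ 31 ≈ 45625.323.
Standard quotas: Alpha 6.3704, Beta 4.9431, Gamma 3.8632, Delta 4.2751, Epsilon 3.8480, Zeta 7.7001.
Lower quotas: Alpha 6, Beta 4, Gamma 3, Delta 4, Epsilon 3, Zeta 7 (sum 27, leaving 4 seats).
Remainders in descending order: Beta 0.9431, Gamma 0.8632, Epsilon 0.8480, Zeta 0.7001, Alpha 0.3704, Delta 0.2751.
The surplus seats go to Beta, Gamma, Epsilon, Zeta.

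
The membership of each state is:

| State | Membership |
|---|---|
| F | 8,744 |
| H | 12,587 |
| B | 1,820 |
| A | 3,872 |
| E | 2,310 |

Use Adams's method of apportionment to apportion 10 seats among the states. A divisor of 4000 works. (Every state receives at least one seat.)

F 3, H 4, B 1, A 1, E 1

With modified divisor 4000: modified quotas F 2.186, H 3.147, B 0.455, A 0.968, E 0.578.
Rounding up: F 3, H 4, B 1, A 1, E 1 (total 10).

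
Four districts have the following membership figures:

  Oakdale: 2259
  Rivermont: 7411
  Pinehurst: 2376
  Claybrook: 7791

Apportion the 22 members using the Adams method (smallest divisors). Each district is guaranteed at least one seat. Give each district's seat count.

Standard divisor 19837/22 ≈ 901.682; standard quotas: Oakdale 2.505, Rivermont 8.219, Pinehurst 2.635, Claybrook 8.641.
Rounding up gives 3, 9, 3, 9 = 24 seats, so the divisor must be adjusted.
With modified divisor 1000: modified quotas Oakdale 2.259, Rivermont 7.411, Pinehurst 2.376, Claybrook 7.791.
Rounding up: Oakdale 3, Rivermont 8, Pinehurst 3, Claybrook 8 (total 22).

Oakdale: 3, Rivermont: 8, Pinehurst: 3, Claybrook: 8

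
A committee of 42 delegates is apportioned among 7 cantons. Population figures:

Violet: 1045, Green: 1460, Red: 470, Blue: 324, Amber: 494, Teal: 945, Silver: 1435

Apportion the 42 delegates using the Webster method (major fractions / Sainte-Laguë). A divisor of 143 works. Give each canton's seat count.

With modified divisor 143: modified quotas Violet 7.308, Green 10.210, Red 3.287, Blue 2.266, Amber 3.455, Teal 6.608, Silver 10.035.
Rounding to the nearest integer: Violet 7, Green 10, Red 3, Blue 2, Amber 3, Teal 7, Silver 10 (total 42).

Violet: 7; Green: 10; Red: 3; Blue: 2; Amber: 3; Teal: 7; Silver: 10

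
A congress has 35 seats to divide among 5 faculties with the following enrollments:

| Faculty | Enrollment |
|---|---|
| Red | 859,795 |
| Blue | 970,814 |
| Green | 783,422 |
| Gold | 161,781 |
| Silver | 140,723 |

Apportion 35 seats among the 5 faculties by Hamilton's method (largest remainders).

Red=10; Blue=12; Green=9; Gold=2; Silver=2

Standard divisor: 2916535 ÷ 35 ≈ 83329.571.
Standard quotas: Red 10.3180, Blue 11.6503, Green 9.4015, Gold 1.9415, Silver 1.6888.
Lower quotas: Red 10, Blue 11, Green 9, Gold 1, Silver 1 (sum 32, leaving 3 seats).
Remainders in descending order: Gold 0.9415, Silver 0.6888, Blue 0.6503, Green 0.4015, Red 0.3180.
The surplus seats go to Gold, Silver, Blue.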